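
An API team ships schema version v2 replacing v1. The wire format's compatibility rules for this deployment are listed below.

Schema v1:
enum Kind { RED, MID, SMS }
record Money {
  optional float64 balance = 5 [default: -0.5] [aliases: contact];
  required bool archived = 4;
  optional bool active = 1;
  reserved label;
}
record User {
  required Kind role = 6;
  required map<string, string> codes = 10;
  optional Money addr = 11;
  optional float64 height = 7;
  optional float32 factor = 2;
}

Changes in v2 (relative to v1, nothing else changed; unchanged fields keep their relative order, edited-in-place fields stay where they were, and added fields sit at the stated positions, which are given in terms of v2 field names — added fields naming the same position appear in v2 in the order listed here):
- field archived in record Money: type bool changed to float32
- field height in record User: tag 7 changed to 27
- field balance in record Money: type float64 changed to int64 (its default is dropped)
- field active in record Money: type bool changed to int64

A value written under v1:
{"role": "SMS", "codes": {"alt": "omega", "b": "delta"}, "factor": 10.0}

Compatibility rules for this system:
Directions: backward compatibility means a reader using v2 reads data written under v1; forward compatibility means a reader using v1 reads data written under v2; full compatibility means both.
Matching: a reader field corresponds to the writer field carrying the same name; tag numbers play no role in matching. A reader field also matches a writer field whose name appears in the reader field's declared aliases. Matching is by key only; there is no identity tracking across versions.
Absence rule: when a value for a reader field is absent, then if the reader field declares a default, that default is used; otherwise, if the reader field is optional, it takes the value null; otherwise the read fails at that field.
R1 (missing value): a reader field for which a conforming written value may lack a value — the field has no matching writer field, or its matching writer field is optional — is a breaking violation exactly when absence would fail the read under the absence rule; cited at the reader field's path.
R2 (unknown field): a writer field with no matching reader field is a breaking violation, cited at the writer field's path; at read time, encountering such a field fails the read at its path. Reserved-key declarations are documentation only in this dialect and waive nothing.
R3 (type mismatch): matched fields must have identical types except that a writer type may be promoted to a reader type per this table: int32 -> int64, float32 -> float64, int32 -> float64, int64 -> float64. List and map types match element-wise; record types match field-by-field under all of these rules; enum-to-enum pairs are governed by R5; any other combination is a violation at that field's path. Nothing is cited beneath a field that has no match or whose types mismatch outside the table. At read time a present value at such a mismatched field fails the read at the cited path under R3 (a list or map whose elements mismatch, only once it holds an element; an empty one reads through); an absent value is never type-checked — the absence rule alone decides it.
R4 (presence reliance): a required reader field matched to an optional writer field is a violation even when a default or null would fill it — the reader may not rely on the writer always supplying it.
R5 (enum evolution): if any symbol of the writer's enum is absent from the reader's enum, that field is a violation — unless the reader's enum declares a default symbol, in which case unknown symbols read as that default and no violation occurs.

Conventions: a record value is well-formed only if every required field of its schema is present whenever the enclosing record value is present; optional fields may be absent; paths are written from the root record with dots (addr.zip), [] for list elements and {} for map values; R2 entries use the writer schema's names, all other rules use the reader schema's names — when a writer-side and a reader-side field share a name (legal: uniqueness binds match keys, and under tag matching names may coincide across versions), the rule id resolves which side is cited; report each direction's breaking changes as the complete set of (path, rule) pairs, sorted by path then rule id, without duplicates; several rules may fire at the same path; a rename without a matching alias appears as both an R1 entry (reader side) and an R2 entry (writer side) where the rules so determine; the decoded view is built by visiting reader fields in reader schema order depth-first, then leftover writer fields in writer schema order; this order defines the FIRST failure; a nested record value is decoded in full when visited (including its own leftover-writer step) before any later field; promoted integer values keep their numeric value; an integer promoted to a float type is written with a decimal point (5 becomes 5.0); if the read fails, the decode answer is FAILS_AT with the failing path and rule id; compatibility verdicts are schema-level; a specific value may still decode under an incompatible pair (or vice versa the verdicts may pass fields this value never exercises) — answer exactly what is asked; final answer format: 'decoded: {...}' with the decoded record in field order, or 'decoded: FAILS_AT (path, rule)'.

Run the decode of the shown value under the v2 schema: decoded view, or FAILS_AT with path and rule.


each type pair in User: writer, then reader
decode walk for User under reader schema v2:
  role := "SMS"
  codes := {"alt": "omega", "b": "delta"}
  addr := null (absent, optional -> null)
  height := null (absent, optional -> null)
  factor := 10.0
  => decoded: {"role": "SMS", "codes": {"alt": "omega", "b": "delta"}, "addr": null, "height": null, "factor": 10.0}
the other User changes do not affect what is asked:
  field archived in record Money: type bool changed to float32 -> a verdict-level change on User — the shown value reads the same
  field height in record User: tag 7 changed to 27 -> no rule fires on it and the decoded User view is identical with or without it
  field balance in record Money: type float64 changed to int64 (its default is dropped) -> a verdict-level change on User — the shown value reads the same
  field active in record Money: type bool changed to int64 -> a verdict-level change on User — the shown value reads the same

decoded: {"role": "SMS", "codes": {"alt": "omega", "b": "delta"}, "addr": null, "height": null, "factor": 10.0}


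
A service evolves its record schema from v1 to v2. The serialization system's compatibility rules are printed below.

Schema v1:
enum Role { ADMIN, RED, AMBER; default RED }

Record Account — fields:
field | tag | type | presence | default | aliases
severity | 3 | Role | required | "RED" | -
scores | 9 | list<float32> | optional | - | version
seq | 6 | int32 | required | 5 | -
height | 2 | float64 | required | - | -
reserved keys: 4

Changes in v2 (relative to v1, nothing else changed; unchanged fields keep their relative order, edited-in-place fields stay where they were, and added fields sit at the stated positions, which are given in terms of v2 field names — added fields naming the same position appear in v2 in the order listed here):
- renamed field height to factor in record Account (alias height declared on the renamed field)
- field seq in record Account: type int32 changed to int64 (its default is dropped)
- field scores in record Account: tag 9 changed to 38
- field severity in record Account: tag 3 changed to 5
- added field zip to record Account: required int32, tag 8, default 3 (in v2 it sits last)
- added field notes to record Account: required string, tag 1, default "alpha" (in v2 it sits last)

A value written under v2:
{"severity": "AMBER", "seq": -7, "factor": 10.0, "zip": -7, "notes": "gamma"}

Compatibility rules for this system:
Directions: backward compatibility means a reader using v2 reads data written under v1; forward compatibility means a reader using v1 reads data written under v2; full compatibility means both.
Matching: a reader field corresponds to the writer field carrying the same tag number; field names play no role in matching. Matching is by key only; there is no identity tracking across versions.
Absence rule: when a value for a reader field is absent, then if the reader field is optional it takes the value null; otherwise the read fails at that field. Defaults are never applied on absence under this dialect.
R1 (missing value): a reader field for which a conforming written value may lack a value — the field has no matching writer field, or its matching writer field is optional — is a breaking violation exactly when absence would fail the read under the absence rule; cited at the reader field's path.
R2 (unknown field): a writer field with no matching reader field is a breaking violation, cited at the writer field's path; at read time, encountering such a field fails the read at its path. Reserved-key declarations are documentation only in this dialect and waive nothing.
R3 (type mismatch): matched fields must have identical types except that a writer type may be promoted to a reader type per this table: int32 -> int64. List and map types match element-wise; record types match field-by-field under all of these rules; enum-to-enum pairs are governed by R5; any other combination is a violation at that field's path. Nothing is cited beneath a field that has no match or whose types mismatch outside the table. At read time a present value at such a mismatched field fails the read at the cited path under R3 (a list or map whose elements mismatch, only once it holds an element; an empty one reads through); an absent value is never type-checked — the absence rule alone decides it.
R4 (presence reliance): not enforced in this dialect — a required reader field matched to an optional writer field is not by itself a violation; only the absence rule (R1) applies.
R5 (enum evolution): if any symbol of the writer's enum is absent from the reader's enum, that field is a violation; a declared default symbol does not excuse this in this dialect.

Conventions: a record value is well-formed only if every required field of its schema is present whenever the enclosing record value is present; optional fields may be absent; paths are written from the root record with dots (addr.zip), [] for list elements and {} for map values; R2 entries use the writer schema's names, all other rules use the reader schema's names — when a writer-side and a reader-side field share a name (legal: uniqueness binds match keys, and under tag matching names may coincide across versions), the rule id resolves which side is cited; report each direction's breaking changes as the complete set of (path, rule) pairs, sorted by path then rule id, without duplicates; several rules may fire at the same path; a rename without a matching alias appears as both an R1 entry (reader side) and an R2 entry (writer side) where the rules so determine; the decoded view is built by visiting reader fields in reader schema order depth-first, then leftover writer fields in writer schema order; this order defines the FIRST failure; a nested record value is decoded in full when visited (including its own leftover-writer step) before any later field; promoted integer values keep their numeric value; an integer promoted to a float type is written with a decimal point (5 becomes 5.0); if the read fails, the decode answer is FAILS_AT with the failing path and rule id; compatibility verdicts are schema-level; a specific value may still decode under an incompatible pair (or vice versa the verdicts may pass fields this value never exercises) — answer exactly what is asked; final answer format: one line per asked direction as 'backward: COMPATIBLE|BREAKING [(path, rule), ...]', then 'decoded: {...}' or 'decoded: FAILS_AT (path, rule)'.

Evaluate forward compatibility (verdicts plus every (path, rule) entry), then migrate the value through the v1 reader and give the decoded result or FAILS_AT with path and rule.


forward: BREAKING [(notes, R2), (scores, R2), (seq, R3), (severity, R1), (severity, R2), (zip, R2)]; decoded: FAILS_AT (severity, R1)

arrows below run writer -> reader for Account
forward on Account — v1 reading data written by v2:
  severity has no writer counterpart
  scores has no writer counterpart
  seq: int64 -> int32, writer required; from seq
  height: float64 -> float64, writer required; from factor
  severity (writer side), unknown to reader
  scores (writer side), unknown to reader
  zip (writer side), unknown to reader
  notes (writer side), unknown to reader
  breaking: (notes, R2)
  breaking: (scores, R2)
  breaking: (seq, R3)
  breaking: (severity, R1)
  breaking: (severity, R2)
  breaking: (zip, R2)
  => forward: BREAKING (6)
decode (reader v1):
  read fails at severity under R1 (no fill)
  => FAILS_AT (severity, R1)
diffs on Account not affecting the asked answer:
  renamed field height to factor in record Account (alias height declared on the renamed field) -> triggers nothing under Account's printed rules — same verdict


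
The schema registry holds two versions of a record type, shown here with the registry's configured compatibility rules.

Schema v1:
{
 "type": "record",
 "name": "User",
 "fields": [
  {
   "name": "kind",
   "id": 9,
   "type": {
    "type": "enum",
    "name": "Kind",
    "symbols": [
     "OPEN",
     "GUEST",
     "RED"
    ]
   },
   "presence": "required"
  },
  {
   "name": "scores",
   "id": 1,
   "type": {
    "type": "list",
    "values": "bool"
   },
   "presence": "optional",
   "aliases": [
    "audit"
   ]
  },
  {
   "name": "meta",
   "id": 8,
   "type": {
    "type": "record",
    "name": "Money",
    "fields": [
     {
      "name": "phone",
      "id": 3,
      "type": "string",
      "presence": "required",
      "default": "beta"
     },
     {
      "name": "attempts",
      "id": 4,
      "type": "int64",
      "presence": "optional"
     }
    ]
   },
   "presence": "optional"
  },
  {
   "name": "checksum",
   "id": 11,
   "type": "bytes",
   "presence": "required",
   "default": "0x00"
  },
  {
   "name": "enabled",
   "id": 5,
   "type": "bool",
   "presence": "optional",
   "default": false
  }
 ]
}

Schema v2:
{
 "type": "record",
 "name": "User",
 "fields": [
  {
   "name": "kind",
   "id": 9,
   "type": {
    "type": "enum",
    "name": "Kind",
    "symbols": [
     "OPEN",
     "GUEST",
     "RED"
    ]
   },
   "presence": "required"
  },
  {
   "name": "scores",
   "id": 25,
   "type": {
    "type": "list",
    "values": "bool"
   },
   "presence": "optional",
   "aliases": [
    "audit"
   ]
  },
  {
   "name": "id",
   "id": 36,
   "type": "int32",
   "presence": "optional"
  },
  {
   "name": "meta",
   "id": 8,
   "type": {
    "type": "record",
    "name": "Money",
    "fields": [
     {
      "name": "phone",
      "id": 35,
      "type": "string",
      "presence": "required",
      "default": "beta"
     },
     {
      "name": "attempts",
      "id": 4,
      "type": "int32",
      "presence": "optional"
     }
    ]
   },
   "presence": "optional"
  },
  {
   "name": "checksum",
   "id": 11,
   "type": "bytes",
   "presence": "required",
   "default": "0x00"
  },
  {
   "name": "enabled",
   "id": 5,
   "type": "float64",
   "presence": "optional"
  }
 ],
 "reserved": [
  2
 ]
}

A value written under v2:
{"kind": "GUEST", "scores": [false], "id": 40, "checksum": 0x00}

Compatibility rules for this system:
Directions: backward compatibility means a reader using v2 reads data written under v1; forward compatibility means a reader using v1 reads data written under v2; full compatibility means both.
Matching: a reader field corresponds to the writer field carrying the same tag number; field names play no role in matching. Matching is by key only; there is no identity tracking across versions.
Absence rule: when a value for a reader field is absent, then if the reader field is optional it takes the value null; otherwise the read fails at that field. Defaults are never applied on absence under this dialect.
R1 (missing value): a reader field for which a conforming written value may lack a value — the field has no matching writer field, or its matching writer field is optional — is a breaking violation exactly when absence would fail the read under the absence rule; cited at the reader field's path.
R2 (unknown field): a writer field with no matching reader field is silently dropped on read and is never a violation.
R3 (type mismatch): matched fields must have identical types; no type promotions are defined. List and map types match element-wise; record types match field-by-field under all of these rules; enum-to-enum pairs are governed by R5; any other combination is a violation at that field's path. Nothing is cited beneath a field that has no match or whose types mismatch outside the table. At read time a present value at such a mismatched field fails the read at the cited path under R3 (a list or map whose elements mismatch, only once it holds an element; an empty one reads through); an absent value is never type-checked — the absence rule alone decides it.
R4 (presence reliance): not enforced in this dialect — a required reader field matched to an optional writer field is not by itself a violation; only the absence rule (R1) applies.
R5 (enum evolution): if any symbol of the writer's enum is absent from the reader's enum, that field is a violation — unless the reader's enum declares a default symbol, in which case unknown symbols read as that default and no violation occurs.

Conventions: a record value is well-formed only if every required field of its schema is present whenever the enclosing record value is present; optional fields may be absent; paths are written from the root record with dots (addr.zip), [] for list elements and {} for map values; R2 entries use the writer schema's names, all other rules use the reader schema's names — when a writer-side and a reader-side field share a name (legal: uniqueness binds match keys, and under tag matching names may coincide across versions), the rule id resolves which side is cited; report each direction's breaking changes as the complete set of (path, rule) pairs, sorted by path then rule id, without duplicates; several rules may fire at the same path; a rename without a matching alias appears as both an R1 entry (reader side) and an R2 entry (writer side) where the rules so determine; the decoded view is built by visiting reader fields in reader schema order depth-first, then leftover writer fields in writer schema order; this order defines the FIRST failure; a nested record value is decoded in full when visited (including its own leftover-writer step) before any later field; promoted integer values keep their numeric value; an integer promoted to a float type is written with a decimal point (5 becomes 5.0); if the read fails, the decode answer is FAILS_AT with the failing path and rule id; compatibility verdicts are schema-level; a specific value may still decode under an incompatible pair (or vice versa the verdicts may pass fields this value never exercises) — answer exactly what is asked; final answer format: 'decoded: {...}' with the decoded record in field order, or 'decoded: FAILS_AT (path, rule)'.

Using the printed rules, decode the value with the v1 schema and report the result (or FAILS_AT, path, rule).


decoded: {"kind": "GUEST", "scores": null, "meta": null, "checksum": 0x00, "enabled": null}

arrows below run writer -> reader for User
migrating the User value to v1:
  kind := "GUEST"
  scores := null (absent, optional -> null)
  meta := null (absent, optional -> null)
  checksum := 0x00
  enabled := null (absent, optional -> null)
  writer scores: unknown -> dropped
  writer id: unknown -> dropped
  => decoded: {"kind": "GUEST", "scores": null, "meta": null, "checksum": 0x00, "enabled": null}
the rest of the User diff is inert for this question:
  field enabled in record User: type bool changed to float64 (its default is dropped) -> changes User's schema-level verdicts only — the decode of this value is the same
  field phone in record Money: tag 3 changed to 35 -> changes User's schema-level verdicts only — the decode of this value is the same
  field attempts in record Money: type int64 changed to int32 -> changes User's schema-level verdicts only — the decode of this value is the same
  added field id to record User: optional int32, tag 36 (in v2 it sits immediately before meta) -> no rule fires on it and the decoded User view is identical with or without it


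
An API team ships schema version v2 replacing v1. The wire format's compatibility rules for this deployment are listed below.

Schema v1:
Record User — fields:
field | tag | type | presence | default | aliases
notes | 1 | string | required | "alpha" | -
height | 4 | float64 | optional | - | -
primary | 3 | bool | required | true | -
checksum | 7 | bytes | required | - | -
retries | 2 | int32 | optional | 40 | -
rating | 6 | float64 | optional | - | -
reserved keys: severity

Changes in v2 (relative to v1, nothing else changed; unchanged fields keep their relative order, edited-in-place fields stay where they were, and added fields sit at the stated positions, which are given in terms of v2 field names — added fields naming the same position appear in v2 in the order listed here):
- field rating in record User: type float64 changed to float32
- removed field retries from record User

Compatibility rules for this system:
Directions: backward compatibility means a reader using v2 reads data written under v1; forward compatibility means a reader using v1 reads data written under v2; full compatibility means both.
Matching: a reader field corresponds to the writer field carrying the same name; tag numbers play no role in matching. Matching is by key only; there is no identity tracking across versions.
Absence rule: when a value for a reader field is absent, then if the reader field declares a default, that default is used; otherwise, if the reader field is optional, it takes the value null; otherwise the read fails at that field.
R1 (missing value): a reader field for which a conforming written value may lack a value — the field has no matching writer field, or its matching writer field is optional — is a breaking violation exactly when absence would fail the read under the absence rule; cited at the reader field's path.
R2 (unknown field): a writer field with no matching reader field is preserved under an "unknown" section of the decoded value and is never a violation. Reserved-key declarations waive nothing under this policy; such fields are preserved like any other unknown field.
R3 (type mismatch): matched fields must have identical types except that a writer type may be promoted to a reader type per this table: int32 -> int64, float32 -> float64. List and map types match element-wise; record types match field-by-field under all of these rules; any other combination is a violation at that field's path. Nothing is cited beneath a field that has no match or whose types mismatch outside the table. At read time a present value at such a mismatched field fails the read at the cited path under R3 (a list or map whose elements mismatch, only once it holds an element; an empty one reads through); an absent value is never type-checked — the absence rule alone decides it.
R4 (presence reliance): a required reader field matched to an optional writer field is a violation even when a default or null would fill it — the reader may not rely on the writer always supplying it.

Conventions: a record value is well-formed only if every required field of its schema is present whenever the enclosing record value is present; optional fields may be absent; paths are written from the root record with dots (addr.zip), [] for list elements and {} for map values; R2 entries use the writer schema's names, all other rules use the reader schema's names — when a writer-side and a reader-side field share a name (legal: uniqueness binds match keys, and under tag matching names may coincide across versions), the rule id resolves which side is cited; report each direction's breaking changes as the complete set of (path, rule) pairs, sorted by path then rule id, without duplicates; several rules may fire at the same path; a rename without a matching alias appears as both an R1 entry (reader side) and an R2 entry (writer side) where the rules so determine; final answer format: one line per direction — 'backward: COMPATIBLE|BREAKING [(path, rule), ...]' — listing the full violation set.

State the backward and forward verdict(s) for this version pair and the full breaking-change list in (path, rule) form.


in User below, arrows point writer -> reader
backward on User — v2 reading data written by v1:
  writer required, string -> string: reader notes maps from writer notes
  writer optional, float64 -> float64: reader height maps from writer height
  writer required, bool -> bool: reader primary maps from writer primary
  writer required, bytes -> bytes: reader checksum maps from writer checksum
  writer optional, float64 -> float32: reader rating maps from writer rating
  writer retries: unknown to reader
  rule R3 violated at rating
  => backward: BREAKING (1)
forward on User — v1 reading data written by v2:
  writer required, string -> string: reader notes maps from writer notes
  writer optional, float64 -> float64: reader height maps from writer height
  writer required, bool -> bool: reader primary maps from writer primary
  writer required, bytes -> bytes: reader checksum maps from writer checksum
  retries has no writer counterpart
  writer optional, float32 -> float64: reader rating maps from writer rating
  nothing fires on User: forward is COMPATIBLE

backward: BREAKING [(rating, R3)]; forward: COMPATIBLE []


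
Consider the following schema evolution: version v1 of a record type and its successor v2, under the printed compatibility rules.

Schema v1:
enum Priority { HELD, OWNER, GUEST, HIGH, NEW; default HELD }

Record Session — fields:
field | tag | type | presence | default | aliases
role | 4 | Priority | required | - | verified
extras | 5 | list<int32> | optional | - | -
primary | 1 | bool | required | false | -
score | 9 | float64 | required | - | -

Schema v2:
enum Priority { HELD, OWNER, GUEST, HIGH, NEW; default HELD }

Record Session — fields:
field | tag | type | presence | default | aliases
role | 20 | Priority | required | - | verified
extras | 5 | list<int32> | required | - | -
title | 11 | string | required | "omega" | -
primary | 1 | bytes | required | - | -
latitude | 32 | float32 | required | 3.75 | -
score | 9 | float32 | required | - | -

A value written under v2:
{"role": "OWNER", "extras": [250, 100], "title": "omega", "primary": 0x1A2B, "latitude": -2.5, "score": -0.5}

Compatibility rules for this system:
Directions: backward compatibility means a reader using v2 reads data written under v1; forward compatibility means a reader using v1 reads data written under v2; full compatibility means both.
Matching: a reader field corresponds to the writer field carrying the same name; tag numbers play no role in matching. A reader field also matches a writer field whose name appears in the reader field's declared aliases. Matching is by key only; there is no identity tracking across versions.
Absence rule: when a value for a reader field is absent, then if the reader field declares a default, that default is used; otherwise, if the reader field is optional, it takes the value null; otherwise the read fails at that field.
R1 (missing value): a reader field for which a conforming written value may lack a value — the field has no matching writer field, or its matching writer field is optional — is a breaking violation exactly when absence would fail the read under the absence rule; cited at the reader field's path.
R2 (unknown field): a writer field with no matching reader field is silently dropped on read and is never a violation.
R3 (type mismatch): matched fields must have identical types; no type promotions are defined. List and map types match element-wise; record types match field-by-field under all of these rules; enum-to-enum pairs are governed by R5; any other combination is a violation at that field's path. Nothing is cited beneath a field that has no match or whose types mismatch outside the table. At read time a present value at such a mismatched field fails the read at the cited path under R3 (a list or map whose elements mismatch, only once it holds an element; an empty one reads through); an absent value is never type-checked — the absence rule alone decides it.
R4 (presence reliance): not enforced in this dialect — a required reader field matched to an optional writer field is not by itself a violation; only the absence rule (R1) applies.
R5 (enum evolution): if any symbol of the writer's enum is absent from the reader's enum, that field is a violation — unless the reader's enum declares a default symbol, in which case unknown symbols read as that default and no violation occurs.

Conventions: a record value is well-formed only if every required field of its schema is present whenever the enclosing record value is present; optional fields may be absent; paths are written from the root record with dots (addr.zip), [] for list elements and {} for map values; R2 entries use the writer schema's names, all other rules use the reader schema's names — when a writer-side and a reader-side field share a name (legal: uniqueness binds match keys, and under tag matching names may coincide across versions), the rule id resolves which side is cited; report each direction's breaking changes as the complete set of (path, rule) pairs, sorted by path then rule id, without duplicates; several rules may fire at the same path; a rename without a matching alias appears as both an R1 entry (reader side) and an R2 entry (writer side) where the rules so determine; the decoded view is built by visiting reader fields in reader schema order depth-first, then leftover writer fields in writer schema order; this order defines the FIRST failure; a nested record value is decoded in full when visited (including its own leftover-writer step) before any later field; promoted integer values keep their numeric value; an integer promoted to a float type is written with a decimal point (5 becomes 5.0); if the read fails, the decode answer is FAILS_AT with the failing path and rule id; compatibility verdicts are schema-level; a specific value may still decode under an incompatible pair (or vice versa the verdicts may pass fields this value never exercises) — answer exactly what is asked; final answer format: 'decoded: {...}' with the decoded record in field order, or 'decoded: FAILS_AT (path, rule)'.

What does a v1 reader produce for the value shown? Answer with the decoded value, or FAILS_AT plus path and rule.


in Session below, arrows point writer -> reader
decode (reader v1):
  role := "OWNER"
  extras := [250, 100]
  read fails at primary under R3
  => FAILS_AT (primary, R3)
diffs on Session not affecting the asked answer:
  field role in record Session: tag 4 changed to 20 -> triggers nothing under the printed rules; the Session answer is the same either way
  field score in record Session: type float64 changed to float32 -> changes Session's schema-level verdicts only — the decode of this value is the same
  field extras in record Session: optional changed to required -> changes Session's schema-level verdicts only — the decode of this value is the same
  added field title to record Session: required string, tag 11, default "omega" (in v2 it sits immediately before primary) -> triggers nothing under the printed rules; the Session answer is the same either way
  added field latitude to record Session: required float32, tag 32, default 3.75 (in v2 it sits immediately before score) -> triggers nothing under the printed rules; the Session answer is the same either way

decoded: FAILS_AT (primary, R3)


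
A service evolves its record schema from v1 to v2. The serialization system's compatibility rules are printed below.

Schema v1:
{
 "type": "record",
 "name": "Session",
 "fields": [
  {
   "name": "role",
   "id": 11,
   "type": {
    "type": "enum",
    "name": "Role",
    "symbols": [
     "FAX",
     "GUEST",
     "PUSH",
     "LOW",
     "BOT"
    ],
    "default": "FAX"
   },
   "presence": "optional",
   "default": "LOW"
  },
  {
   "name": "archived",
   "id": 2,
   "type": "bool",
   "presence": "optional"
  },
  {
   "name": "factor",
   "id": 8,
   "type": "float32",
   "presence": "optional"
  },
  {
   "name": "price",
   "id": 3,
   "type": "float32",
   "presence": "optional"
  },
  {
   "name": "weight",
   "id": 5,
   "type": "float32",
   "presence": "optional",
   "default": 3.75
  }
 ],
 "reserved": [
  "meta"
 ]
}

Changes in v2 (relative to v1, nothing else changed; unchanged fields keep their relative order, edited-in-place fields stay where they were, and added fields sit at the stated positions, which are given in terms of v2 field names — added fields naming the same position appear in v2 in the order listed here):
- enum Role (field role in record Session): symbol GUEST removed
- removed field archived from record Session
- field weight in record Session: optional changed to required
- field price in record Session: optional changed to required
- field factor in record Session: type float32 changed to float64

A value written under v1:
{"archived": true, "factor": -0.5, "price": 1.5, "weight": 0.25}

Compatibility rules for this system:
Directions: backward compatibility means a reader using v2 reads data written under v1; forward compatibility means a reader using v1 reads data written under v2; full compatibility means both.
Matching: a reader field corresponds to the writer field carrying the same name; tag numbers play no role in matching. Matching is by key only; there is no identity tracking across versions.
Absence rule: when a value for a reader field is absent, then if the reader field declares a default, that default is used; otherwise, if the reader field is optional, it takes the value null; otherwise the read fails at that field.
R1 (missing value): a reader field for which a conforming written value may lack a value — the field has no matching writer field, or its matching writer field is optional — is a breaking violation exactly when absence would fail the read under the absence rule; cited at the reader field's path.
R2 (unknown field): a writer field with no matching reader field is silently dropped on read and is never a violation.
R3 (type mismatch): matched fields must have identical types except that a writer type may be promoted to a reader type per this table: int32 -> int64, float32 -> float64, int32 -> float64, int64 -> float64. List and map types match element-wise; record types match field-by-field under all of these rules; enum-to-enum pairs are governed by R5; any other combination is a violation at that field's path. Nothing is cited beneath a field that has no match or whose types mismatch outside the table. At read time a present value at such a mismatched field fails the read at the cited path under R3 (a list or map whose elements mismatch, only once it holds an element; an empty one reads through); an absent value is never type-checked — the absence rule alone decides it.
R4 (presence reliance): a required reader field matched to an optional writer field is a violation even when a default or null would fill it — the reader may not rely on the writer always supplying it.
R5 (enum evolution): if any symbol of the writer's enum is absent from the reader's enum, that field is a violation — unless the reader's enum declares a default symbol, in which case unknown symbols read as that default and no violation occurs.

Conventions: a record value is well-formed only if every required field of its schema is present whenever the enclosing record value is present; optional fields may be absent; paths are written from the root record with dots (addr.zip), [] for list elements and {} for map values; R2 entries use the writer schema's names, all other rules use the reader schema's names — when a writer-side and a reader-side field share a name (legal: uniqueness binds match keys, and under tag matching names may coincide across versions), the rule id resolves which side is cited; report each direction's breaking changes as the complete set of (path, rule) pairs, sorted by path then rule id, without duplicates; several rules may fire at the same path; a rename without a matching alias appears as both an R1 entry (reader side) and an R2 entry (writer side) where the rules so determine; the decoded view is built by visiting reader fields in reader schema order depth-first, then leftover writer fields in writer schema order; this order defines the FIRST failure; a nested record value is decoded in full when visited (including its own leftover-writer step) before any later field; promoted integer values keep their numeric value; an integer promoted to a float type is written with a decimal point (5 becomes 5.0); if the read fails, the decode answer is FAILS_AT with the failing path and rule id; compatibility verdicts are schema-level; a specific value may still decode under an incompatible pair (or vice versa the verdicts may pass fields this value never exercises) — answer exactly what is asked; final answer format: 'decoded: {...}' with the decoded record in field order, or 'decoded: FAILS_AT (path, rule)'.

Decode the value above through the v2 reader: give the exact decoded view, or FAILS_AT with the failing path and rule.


decoded: {"role": "LOW", "factor": -0.5, "price": 1.5, "weight": 0.25}

the writer's type comes first in each Session pair
migrating the Session value to v2:
  role := "LOW" (missing; default applied)
  factor := -0.5 (float32 -> float64)
  price := 1.5
  weight := 0.25
  writer archived: no reader field; dropped
  => decoded: {"role": "LOW", "factor": -0.5, "price": 1.5, "weight": 0.25}
the other Session changes do not affect what is asked:
  enum Role (field role in record Session): symbol GUEST removed -> no rule fires on it and the decoded Session view is identical with or without it
  field weight in record Session: optional changed to required -> shifts the Session verdicts, not this decode
  field price in record Session: optional changed to required -> shifts the Session verdicts, not this decode
  field factor in record Session: type float32 changed to float64 -> shifts the Session verdicts, not this decode


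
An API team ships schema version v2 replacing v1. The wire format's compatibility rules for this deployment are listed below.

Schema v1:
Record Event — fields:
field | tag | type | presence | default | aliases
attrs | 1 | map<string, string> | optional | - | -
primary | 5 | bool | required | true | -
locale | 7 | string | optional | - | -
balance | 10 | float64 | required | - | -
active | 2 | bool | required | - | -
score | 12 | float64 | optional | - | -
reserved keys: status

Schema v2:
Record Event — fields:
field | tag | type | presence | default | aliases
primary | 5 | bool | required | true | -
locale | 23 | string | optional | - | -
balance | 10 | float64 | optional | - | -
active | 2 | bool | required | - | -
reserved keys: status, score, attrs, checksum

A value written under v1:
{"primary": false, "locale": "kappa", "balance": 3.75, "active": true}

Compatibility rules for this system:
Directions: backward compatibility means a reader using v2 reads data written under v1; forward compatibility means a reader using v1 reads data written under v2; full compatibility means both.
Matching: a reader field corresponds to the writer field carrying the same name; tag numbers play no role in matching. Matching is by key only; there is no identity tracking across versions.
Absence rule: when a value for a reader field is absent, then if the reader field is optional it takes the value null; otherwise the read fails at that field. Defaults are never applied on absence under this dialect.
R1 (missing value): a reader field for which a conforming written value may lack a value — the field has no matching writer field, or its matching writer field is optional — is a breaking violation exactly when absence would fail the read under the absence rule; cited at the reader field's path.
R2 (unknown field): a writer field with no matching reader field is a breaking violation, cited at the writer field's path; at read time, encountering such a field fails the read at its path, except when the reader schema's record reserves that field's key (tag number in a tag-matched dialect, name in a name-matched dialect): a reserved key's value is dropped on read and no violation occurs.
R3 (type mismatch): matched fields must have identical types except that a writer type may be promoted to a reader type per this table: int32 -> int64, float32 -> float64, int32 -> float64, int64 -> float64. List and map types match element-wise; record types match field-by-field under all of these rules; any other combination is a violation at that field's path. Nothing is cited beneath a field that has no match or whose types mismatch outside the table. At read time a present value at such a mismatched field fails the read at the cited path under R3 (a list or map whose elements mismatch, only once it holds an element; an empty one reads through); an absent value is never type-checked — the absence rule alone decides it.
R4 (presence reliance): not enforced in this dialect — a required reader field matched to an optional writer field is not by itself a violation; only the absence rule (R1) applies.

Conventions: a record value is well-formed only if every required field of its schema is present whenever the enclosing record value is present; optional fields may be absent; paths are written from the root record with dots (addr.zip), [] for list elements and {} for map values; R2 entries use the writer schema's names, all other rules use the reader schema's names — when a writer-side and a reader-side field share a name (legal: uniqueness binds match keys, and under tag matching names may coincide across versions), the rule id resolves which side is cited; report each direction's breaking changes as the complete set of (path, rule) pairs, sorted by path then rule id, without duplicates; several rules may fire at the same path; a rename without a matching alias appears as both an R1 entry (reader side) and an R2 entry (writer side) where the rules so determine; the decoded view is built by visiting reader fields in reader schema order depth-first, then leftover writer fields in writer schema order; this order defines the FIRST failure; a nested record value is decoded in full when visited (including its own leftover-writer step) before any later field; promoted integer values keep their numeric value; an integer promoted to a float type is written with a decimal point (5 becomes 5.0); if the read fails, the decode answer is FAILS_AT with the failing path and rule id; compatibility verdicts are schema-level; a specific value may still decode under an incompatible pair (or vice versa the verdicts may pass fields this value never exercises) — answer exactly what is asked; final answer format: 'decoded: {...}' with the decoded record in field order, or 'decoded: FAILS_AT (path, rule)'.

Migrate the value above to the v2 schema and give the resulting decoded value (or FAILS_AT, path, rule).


decoded: {"primary": false, "locale": "kappa", "balance": 3.75, "active": true}

the writer's type comes first in each Event pair
migrating the Event value to v2:
  primary := false
  locale := "kappa"
  balance := 3.75
  active := true
  => decoded: {"primary": false, "locale": "kappa", "balance": 3.75, "active": true}
remaining Event differences; none change what is asked:
  field locale in record Event: tag 7 changed to 23 -> triggers nothing under the printed rules; the Event answer is the same either way
  field balance in record Event: required changed to optional -> a verdict-level change on Event — the shown value reads the same
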